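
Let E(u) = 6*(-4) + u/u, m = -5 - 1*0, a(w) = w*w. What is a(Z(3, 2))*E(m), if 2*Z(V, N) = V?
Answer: -207/4 ≈ -51.750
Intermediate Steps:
Z(V, N) = V/2
a(w) = w²
m = -5 (m = -5 + 0 = -5)
E(u) = -23 (E(u) = -24 + 1 = -23)
a(Z(3, 2))*E(m) = ((½)*3)²*(-23) = (3/2)²*(-23) = (9/4)*(-23) = -207/4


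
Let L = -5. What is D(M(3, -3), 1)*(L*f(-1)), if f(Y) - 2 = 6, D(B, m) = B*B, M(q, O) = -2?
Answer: -160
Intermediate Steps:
D(B, m) = B**2
f(Y) = 8 (f(Y) = 2 + 6 = 8)
D(M(3, -3), 1)*(L*f(-1)) = (-2)**2*(-5*8) = 4*(-40) = -160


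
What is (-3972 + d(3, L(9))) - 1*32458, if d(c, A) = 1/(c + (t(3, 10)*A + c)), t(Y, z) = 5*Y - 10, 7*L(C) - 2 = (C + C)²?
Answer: -60910953/1672 ≈ -36430.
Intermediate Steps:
L(C) = 2/7 + 4*C²/7 (L(C) = 2/7 + (C + C)²/7 = 2/7 + (2*C)²/7 = 2/7 + (4*C²)/7 = 2/7 + 4*C²/7)
t(Y, z) = -10 + 5*Y
d(c, A) = 1/(2*c + 5*A) (d(c, A) = 1/(c + ((-10 + 5*3)*A + c)) = 1/(c + ((-10 + 15)*A + c)) = 1/(c + (5*A + c)) = 1/(c + (c + 5*A)) = 1/(2*c + 5*A))
(-3972 + d(3, L(9))) - 1*32458 = (-3972 + 1/(2*3 + 5*(2/7 + (4/7)*9²))) - 1*32458 = (-3972 + 1/(6 + 5*(2/7 + (4/7)*81))) - 32458 = (-3972 + 1/(6 + 5*(2/7 + 324/7))) - 32458 = (-3972 + 1/(6 + 5*(326/7))) - 32458 = (-3972 + 1/(6 + 1630/7)) - 32458 = (-3972 + 1/(1672/7)) - 32458 = (-3972 + 7/1672) - 32458 = -6641177/1672 - 32458 = -60910953/1672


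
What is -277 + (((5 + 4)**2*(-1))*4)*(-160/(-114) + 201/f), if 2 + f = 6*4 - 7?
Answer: -481967/95 ≈ -5073.3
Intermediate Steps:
f = 15 (f = -2 + (6*4 - 7) = -2 + (24 - 7) = -2 + 17 = 15)
-277 + (((5 + 4)**2*(-1))*4)*(-160/(-114) + 201/f) = -277 + (((5 + 4)**2*(-1))*4)*(-160/(-114) + 201/15) = -277 + ((9**2*(-1))*4)*(-160*(-1/114) + 201*(1/15)) = -277 + ((81*(-1))*4)*(80/57 + 67/5) = -277 - 81*4*(4219/285) = -277 - 324*4219/285 = -277 - 455652/95 = -481967/95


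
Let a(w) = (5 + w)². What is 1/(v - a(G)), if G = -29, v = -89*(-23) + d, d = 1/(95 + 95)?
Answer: 190/279491 ≈ 0.00067981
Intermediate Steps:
d = 1/190 ≈ 0.0052632
v = 388931/190 (v = -89*(-23) + 1/190 = 2047 + 1/190 = 388931/190 ≈ 2047.0)
1/(v - a(G)) = 1/(388931/190 - (5 - 29)²) = 1/(388931/190 - 1*(-24)²) = 1/(388931/190 - 1*576) = 1/(388931/190 - 576) = 1/(279491/190) = 190/279491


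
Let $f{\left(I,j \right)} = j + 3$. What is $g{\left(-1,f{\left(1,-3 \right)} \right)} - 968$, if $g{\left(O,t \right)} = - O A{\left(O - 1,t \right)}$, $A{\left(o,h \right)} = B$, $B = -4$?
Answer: $-972$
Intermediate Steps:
$f{\left(I,j \right)} = 3 + j$
$A{\left(o,h \right)} = -4$
$g{\left(O,t \right)} = 4 O$ ($g{\left(O,t \right)} = - O \left(-4\right) = 4 O$)
$g{\left(-1,f{\left(1,-3 \right)} \right)} - 968 = 4 \left(-1\right) - 968 = -4 - 968 = -972$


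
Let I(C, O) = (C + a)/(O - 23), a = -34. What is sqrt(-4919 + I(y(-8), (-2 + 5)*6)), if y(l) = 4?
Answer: 17*I*sqrt(17) ≈ 70.093*I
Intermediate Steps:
I(C, O) = (-34 + C)/(-23 + O) (I(C, O) = (C - 34)/(O - 23) = (-34 + C)/(-23 + O))
sqrt(-4919 + I(y(-8), (-2 + 5)*6)) = sqrt(-4919 + (-34 + 4)/(-23 + (-2 + 5)*6)) = sqrt(-4919 - 30/(-23 + 3*6)) = sqrt(-4919 - 30/(-23 + 18)) = sqrt(-4919 - 30/(-5)) = sqrt(-4919 - 1/5*(-30)) = sqrt(-4919 + 6) = sqrt(-4913) = 17*I*sqrt(17)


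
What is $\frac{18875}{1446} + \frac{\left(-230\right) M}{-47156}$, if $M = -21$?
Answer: $\frac{110385665}{8523447} \approx 12.951$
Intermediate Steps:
$\frac{18875}{1446} + \frac{\left(-230\right) M}{-47156} = \frac{18875}{1446} + \frac{\left(-230\right) \left(-21\right)}{-47156} = 18875 \cdot \frac{1}{1446} + 4830 \left(- \frac{1}{47156}\right) = \frac{18875}{1446} - \frac{2415}{23578} = \frac{110385665}{8523447}$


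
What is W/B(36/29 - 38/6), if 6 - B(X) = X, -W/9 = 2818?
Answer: -2206494/965 ≈ -2286.5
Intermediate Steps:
W = -25362 (W = -9*2818 = -25362)
B(X) = 6 - X
W/B(36/29 - 38/6) = -25362/(6 - (36/29 - 38/6)) = -25362/(6 - (36*(1/29) - 38*1/6)) = -25362/(6 - (36/29 - 19/3)) = -25362/(6 - 1*(-443/87)) = -25362/(6 + 443/87) = -25362/965/87 = -25362*87/965 = -2206494/965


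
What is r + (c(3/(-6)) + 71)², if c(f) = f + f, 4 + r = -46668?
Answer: -41772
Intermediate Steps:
r = -46672 (r = -4 - 46668 = -46672)
c(f) = 2*f
r + (c(3/(-6)) + 71)² = -46672 + (2*(3/(-6)) + 71)² = -46672 + (2*(3*(-⅙)) + 71)² = -46672 + (2*(-½) + 71)² = -46672 + (-1 + 71)² = -46672 + 70² = -46672 + 4900 = -41772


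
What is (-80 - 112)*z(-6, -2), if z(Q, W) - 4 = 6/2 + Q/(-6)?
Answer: -1536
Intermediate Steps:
z(Q, W) = 7 - Q/6 (z(Q, W) = 4 + (6/2 + Q/(-6)) = 4 + (6*(½) + Q*(-⅙)) = 4 + (3 - Q/6) = 7 - Q/6)
(-80 - 112)*z(-6, -2) = (-80 - 112)*(7 - ⅙*(-6)) = -192*(7 + 1) = -192*8 = -1536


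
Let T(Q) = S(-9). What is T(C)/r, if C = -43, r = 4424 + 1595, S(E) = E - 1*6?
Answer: -15/6019 ≈ -0.0024921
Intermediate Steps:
S(E) = -6 + E (S(E) = E - 6 = -6 + E)
r = 6019
T(Q) = -15 (T(Q) = -6 - 9 = -15)
T(C)/r = -15/6019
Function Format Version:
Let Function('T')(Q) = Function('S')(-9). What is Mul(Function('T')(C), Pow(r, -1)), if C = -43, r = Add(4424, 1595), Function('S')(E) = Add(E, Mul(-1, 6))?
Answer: Rational(-15, 6019) ≈ -0.0024921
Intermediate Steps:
Function('S')(E) = Add(-6, E) (Function('S')(E) = Add(E, -6) = Add(-6, E))
r = 6019
Function('T')(Q) = -15 (Function('T')(Q) = Add(-6, -9) = -15)
Mul(Function('T')(C), Pow(r, -1)) = Mul(-15, Pow(6019, -1)) = Mul(-15, Rational(1, 6019)) = Rational(-15, 6019)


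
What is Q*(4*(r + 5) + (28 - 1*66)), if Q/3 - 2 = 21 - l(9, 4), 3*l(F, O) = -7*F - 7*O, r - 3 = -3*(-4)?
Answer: 6720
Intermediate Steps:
r = 15 (r = 3 - 3*(-4) = 3 + 12 = 15)
l(F, O) = -7*F/3 - 7*O/3 (l(F, O) = (-7*F - 7*O)/3 = -7*F/3 - 7*O/3)
Q = 160 (Q = 6 + 3*(21 - (-7/3*9 - 7/3*4)) = 6 + 3*(21 - (-21 - 28/3)) = 6 + 3*(21 - 1*(-91/3)) = 6 + 3*(21 + 91/3) = 6 + 3*(154/3) = 6 + 154 = 160)
Q*(4*(r + 5) + (28 - 1*66)) = 160*(4*(15 + 5) + (28 - 1*66)) = 160*(4*20 + (28 - 66)) = 160*(80 - 38) = 160*42 = 6720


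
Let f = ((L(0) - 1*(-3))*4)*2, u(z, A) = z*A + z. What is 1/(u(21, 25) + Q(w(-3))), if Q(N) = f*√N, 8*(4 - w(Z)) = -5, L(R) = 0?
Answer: 91/49242 - √74/49242 ≈ 0.0016733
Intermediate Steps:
u(z, A) = z + A*z (u(z, A) = A*z + z = z + A*z)
w(Z) = 37/8 (w(Z) = 4 - ⅛*(-5) = 4 + 5/8 = 37/8)
f = 24 (f = ((0 - 1*(-3))*4)*2 = ((0 + 3)*4)*2 = (3*4)*2 = 12*2 = 24)
Q(N) = 24*√N
1/(u(21, 25) + Q(w(-3))) = 1/(21*(1 + 25) + 24*√(37/8)) = 1/(21*26 + 24*(√74/4)) = 1/(546 + 6*√74)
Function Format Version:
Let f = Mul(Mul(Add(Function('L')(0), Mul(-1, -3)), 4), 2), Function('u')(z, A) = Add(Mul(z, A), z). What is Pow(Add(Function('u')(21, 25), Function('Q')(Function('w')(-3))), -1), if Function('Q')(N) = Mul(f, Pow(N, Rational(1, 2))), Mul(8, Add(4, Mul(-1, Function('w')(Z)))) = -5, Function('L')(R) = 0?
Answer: Add(Rational(91, 49242), Mul(Rational(-1, 49242), Pow(74, Rational(1, 2)))) ≈ 0.0016733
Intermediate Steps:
Function('u')(z, A) = Add(z, Mul(A, z)) (Function('u')(z, A) = Add(Mul(A, z), z) = Add(z, Mul(A, z)))
Function('w')(Z) = Rational(37, 8) (Function('w')(Z) = Add(4, Mul(Rational(-1, 8), -5)) = Add(4, Rational(5, 8)) = Rational(37, 8))
f = 24 (f = Mul(Mul(Add(0, Mul(-1, -3)), 4), 2) = Mul(Mul(Add(0, 3), 4), 2) = Mul(Mul(3, 4), 2) = Mul(12, 2) = 24)
Function('Q')(N) = Mul(24, Pow(N, Rational(1, 2)))
Pow(Add(Function('u')(21, 25), Function('Q')(Function('w')(-3))), -1) = Pow(Add(Mul(21, Add(1, 25)), Mul(24, Pow(Rational(37, 8), Rational(1, 2)))), -1) = Pow(Add(Mul(21, 26), Mul(24, Mul(Rational(1, 4), Pow(74, Rational(1, 2))))), -1) = Pow(Add(546, Mul(6, Pow(74, Rational(1, 2)))), -1)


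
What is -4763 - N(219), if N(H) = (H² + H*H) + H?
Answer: -100904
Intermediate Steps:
N(H) = H + 2*H² (N(H) = (H² + H²) + H = 2*H² + H = H + 2*H²)
-4763 - N(219) = -4763 - 219*(1 + 2*219) = -4763 - 219*(1 + 438) = -4763 - 219*439 = -4763 - 1*96141 = -4763 - 96141 = -100904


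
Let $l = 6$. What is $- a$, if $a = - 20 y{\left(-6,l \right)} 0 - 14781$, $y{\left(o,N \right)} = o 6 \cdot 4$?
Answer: $14781$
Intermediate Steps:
$y{\left(o,N \right)} = 24 o$ ($y{\left(o,N \right)} = 6 o 4 = 24 o$)
$a = -14781$ ($a = - 20 \cdot 24 \left(-6\right) 0 - 14781 = \left(-20\right) \left(-144\right) 0 - 14781 = 2880 \cdot 0 - 14781 = 0 - 14781 = -14781$)
$- a = \left(-1\right) \left(-14781\right) = 14781$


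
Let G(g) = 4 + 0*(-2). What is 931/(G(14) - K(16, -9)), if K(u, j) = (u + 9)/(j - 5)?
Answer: 13034/81 ≈ 160.91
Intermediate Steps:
K(u, j) = (9 + u)/(-5 + j)
G(g) = 4 (G(g) = 4 + 0 = 4)
931/(G(14) - K(16, -9)) = 931/(4 - (9 + 16)/(-5 - 9)) = 931/(4 - 25/(-14)) = 931/(4 - (-1)*25/14) = 931/(4 - 1*(-25/14)) = 931/(4 + 25/14) = 931/(81/14) = 931*(14/81) = 13034/81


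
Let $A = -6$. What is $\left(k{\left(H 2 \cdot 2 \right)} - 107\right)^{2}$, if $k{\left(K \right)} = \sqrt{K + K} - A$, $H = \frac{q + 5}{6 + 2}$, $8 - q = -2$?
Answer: $\left(101 - \sqrt{15}\right)^{2} \approx 9433.7$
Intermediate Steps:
$q = 10$ ($q = 8 - -2 = 8 + 2 = 10$)
$H = \frac{15}{8}$ ($H = \frac{10 + 5}{6 + 2} = \frac{15}{8} \approx 1.875$)
$k{\left(K \right)} = 6 + \sqrt{2} \sqrt{K}$ ($k{\left(K \right)} = \sqrt{K + K} - -6 = \sqrt{2 K} + 6 = \sqrt{2} \sqrt{K} + 6 = 6 + \sqrt{2} \sqrt{K}$)
$\left(k{\left(H 2 \cdot 2 \right)} - 107\right)^{2} = \left(\left(6 + \sqrt{2} \sqrt{\frac{15}{8} \cdot 2 \cdot 2}\right) - 107\right)^{2} = \left(\left(6 + \sqrt{2} \sqrt{\frac{15}{4} \cdot 2}\right) - 107\right)^{2} = \left(\left(6 + \sqrt{2} \sqrt{\frac{15}{2}}\right) - 107\right)^{2} = \left(\left(6 + \sqrt{2} \frac{\sqrt{30}}{2}\right) - 107\right)^{2} = \left(\left(6 + \sqrt{15}\right) - 107\right)^{2} = \left(-101 + \sqrt{15}\right)^{2}$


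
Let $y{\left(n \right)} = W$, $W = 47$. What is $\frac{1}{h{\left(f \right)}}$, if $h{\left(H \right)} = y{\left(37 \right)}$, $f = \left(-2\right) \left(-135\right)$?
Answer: $\frac{1}{47} \approx 0.021277$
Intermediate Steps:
$y{\left(n \right)} = 47$
$f = 270$
$h{\left(H \right)} = 47$
$\frac{1}{h{\left(f \right)}} = \frac{1}{47}$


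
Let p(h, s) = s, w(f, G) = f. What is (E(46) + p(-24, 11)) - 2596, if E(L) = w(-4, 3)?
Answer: -2589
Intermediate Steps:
E(L) = -4
(E(46) + p(-24, 11)) - 2596 = (-4 + 11) - 2596 = 7 - 2596 = -2589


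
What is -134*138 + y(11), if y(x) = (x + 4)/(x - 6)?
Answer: -18489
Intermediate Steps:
y(x) = (4 + x)/(-6 + x)
-134*138 + y(11) = -134*138 + (4 + 11)/(-6 + 11) = -18492 + 15/5 = -18492 + (⅕)*15 = -18492 + 3 = -18489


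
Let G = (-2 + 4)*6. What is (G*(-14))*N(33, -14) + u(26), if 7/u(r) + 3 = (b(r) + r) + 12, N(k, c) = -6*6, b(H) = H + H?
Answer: 526183/87 ≈ 6048.1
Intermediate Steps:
b(H) = 2*H
N(k, c) = -36
G = 12 (G = 2*6 = 12)
u(r) = 7/(9 + 3*r) (u(r) = 7/(-3 + ((2*r + r) + 12)) = 7/(-3 + (3*r + 12)) = 7/(-3 + (12 + 3*r)) = 7/(9 + 3*r))
(G*(-14))*N(33, -14) + u(26) = (12*(-14))*(-36) + 7/(3*(3 + 26)) = -168*(-36) + (7/3)/29 = 6048 + (7/3)*(1/29) = 6048 + 7/87 = 526183/87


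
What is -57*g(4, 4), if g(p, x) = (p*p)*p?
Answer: -3648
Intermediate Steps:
g(p, x) = p³ (g(p, x) = p²*p = p³)
-57*g(4, 4) = -57*4³ = -57*64 = -3648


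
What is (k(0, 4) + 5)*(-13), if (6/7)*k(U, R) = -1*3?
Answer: -39/2 ≈ -19.500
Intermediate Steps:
k(U, R) = -7/2 (k(U, R) = 7*(-1*3)/6 = (7/6)*(-3) = -7/2)
(k(0, 4) + 5)*(-13) = (-7/2 + 5)*(-13) = (3/2)*(-13) = -39/2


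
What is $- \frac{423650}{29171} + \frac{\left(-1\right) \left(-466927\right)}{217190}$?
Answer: $- \frac{78391815983}{6335649490} \approx -12.373$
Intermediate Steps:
$- \frac{423650}{29171} + \frac{\left(-1\right) \left(-466927\right)}{217190} = \left(-423650\right) \frac{1}{29171} + 466927 \cdot \frac{1}{217190} = - \frac{423650}{29171} + \frac{466927}{217190} = - \frac{78391815983}{6335649490}$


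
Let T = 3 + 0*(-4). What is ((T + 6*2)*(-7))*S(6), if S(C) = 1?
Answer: -105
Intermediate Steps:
T = 3 (T = 3 + 0 = 3)
((T + 6*2)*(-7))*S(6) = ((3 + 6*2)*(-7))*1 = ((3 + 12)*(-7))*1 = (15*(-7))*1 = -105*1 = -105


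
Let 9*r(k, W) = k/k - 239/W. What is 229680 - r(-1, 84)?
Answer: 173638235/756 ≈ 2.2968e+5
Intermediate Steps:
r(k, W) = ⅑ - 239/(9*W) (r(k, W) = (k/k - 239/W)/9 = (1 - 239/W)/9 = ⅑ - 239/(9*W))
229680 - r(-1, 84) = 229680 - (-239 + 84)/(9*84) = 229680 - (-155)/(9*84) = 229680 - 1*(-155/756) = 229680 + 155/756 = 173638235/756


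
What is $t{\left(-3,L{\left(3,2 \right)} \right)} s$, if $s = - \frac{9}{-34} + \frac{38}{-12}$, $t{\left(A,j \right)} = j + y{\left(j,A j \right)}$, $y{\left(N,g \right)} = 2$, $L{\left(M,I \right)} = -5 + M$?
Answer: $0$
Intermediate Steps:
$t{\left(A,j \right)} = 2 + j$ ($t{\left(A,j \right)} = j + 2 = 2 + j$)
$s = - \frac{148}{51}$ ($s = \left(-9\right) \left(- \frac{1}{34}\right) + 38 \left(- \frac{1}{12}\right) = \frac{9}{34} - \frac{19}{6} = - \frac{148}{51} \approx -2.902$)
$t{\left(-3,L{\left(3,2 \right)} \right)} s = \left(2 + \left(-5 + 3\right)\right) \left(- \frac{148}{51}\right) = \left(2 - 2\right) \left(- \frac{148}{51}\right) = 0 \left(- \frac{148}{51}\right) = 0$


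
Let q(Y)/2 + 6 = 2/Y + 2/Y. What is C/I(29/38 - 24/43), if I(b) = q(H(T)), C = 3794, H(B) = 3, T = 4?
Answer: -813/2 ≈ -406.50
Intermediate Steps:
q(Y) = -12 + 8/Y (q(Y) = -12 + 2*(2/Y + 2/Y) = -12 + 2*(4/Y) = -12 + 8/Y)
I(b) = -28/3 (I(b) = -12 + 8/3 = -28/3)
C/I(29/38 - 24/43) = 3794/(-28/3) = 3794*(-3/28) = -813/2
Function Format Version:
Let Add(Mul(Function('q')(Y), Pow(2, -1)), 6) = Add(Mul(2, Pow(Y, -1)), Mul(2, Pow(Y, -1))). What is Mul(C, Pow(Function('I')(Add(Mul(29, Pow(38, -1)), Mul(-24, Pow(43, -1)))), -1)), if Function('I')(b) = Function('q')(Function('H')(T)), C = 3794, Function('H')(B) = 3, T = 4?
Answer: Rational(-813, 2) ≈ -406.50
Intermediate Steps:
Function('q')(Y) = Add(-12, Mul(8, Pow(Y, -1))) (Function('q')(Y) = Add(-12, Mul(2, Add(Mul(2, Pow(Y, -1)), Mul(2, Pow(Y, -1))))) = Add(-12, Mul(2, Mul(4, Pow(Y, -1)))) = Add(-12, Mul(8, Pow(Y, -1))))
Function('I')(b) = Rational(-28, 3) (Function('I')(b) = Add(-12, Mul(8, Pow(3, -1))) = Add(-12, Mul(8, Rational(1, 3))) = Add(-12, Rational(8, 3)) = Rational(-28, 3))
Mul(C, Pow(Function('I')(Add(Mul(29, Pow(38, -1)), Mul(-24, Pow(43, -1)))), -1)) = Mul(3794, Pow(Rational(-28, 3), -1)) = Mul(3794, Rational(-3, 28)) = Rational(-813, 2)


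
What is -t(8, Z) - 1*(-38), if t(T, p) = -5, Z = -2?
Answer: 43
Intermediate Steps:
-t(8, Z) - 1*(-38) = -1*(-5) - 1*(-38) = 5 + 38 = 43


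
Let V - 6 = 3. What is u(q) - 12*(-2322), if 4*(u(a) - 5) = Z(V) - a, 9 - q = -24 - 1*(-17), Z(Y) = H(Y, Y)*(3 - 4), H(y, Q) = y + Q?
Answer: 55721/2 ≈ 27861.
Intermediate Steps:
V = 9 (V = 6 + 3 = 9)
H(y, Q) = Q + y
Z(Y) = -2*Y (Z(Y) = (Y + Y)*(3 - 4) = (2*Y)*(-1) = -2*Y)
q = 16 (q = 9 - (-24 - 1*(-17)) = 9 - (-24 + 17) = 9 - 1*(-7) = 9 + 7 = 16)
u(a) = 1/2 - a/4 (u(a) = 5 + (-2*9 - a)/4 = 5 + (-18 - a)/4 = 5 + (-9/2 - a/4) = 1/2 - a/4)
u(q) - 12*(-2322) = (1/2 - 1/4*16) - 12*(-2322) = (1/2 - 4) - 1*(-27864) = -7/2 + 27864 = 55721/2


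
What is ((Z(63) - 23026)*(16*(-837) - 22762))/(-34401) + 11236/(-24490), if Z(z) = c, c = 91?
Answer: -3384549727456/140413415 ≈ -24104.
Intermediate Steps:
Z(z) = 91
((Z(63) - 23026)*(16*(-837) - 22762))/(-34401) + 11236/(-24490) = ((91 - 23026)*(16*(-837) - 22762))/(-34401) + 11236/(-24490) = -22935*(-13392 - 22762)*(-1/34401) + 11236*(-1/24490) = -22935*(-36154)*(-1/34401) - 5618/12245 = 829191990*(-1/34401) - 5618/12245 = -276397330/11467 - 5618/12245 = -3384549727456/140413415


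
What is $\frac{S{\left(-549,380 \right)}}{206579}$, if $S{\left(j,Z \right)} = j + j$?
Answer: $- \frac{1098}{206579} \approx -0.0053152$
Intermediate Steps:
$S{\left(j,Z \right)} = 2 j$
$\frac{S{\left(-549,380 \right)}}{206579} = \frac{2 \left(-549\right)}{206579} = \left(-1098\right) \frac{1}{206579} = - \frac{1098}{206579}$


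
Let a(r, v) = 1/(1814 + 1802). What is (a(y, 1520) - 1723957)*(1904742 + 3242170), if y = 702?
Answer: -1002655211537751/113 ≈ -8.8731e+12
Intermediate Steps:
a(r, v) = 1/3616
(a(y, 1520) - 1723957)*(1904742 + 3242170) = (1/3616 - 1723957)*(1904742 + 3242170) = -6233828511/3616*5146912 = -1002655211537751/113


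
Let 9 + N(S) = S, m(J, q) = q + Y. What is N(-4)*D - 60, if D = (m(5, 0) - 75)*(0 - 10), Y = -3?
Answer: -10200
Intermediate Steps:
m(J, q) = -3 + q (m(J, q) = q - 3 = -3 + q)
N(S) = -9 + S
D = 780 (D = ((-3 + 0) - 75)*(0 - 10) = (-3 - 75)*(-10) = -78*(-10) = 780)
N(-4)*D - 60 = (-9 - 4)*780 - 60 = -13*780 - 60 = -10140 - 60 = -10200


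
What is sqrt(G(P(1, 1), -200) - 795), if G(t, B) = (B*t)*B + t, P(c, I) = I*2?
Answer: sqrt(79207) ≈ 281.44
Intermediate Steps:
P(c, I) = 2*I
G(t, B) = t + t*B**2 (G(t, B) = t*B**2 + t = t + t*B**2)
sqrt(G(P(1, 1), -200) - 795) = sqrt((2*1)*(1 + (-200)**2) - 795) = sqrt(2*(1 + 40000) - 795) = sqrt(2*40001 - 795) = sqrt(80002 - 795) = sqrt(79207)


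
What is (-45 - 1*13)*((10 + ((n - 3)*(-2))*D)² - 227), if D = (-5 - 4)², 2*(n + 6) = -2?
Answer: -154087034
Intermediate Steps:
n = -7 (n = -6 + (½)*(-2) = -6 - 1 = -7)
D = 81 (D = (-9)² = 81)
(-45 - 1*13)*((10 + ((n - 3)*(-2))*D)² - 227) = (-45 - 1*13)*((10 + ((-7 - 3)*(-2))*81)² - 227) = (-45 - 13)*((10 - 10*(-2)*81)² - 227) = -58*((10 + 20*81)² - 227) = -58*((10 + 1620)² - 227) = -58*(1630² - 227) = -58*(2656900 - 227) = -58*2656673 = -154087034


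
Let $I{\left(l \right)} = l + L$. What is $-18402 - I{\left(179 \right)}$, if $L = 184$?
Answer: $-18765$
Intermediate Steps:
$I{\left(l \right)} = 184 + l$ ($I{\left(l \right)} = l + 184 = 184 + l$)
$-18402 - I{\left(179 \right)} = -18402 - \left(184 + 179\right) = -18402 - 363 = -18765$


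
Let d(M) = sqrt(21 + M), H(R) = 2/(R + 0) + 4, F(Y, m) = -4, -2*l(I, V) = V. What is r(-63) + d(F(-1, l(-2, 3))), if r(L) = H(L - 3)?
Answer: 131/33 + sqrt(17) ≈ 8.0928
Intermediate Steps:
l(I, V) = -V/2
H(R) = 4 + 2/R (H(R) = 2/R + 4 = 4 + 2/R)
r(L) = 4 + 2/(-3 + L) (r(L) = 4 + 2/(L - 3) = 4 + 2/(-3 + L))
r(-63) + d(F(-1, l(-2, 3))) = 2*(-5 + 2*(-63))/(-3 - 63) + sqrt(21 - 4) = 2*(-5 - 126)/(-66) + sqrt(17) = 2*(-1/66)*(-131) + sqrt(17) = 131/33 + sqrt(17)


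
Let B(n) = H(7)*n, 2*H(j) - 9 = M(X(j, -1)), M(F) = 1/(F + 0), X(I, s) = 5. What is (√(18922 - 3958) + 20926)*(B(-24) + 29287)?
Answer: 3052747658/5 + 291766*√3741/5 ≈ 6.1412e+8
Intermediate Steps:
M(F) = 1/F
H(j) = 23/5 (H(j) = 9/2 + (½)/5 = 9/2 + (½)*(⅕) = 9/2 + ⅒ = 23/5)
B(n) = 23*n/5
(√(18922 - 3958) + 20926)*(B(-24) + 29287) = (√(18922 - 3958) + 20926)*((23/5)*(-24) + 29287) = (√14964 + 20926)*(-552/5 + 29287) = (2*√3741 + 20926)*(145883/5) = (20926 + 2*√3741)*(145883/5) = 3052747658/5 + 291766*√3741/5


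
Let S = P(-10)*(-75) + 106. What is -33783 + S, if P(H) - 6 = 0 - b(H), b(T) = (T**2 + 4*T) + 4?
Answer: -29327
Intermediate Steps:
b(T) = 4 + T**2 + 4*T
P(H) = 2 - H**2 - 4*H (P(H) = 6 + (0 - (4 + H**2 + 4*H)) = 6 + (0 + (-4 - H**2 - 4*H)) = 6 + (-4 - H**2 - 4*H) = 2 - H**2 - 4*H)
S = 4456 (S = (2 - 1*(-10)**2 - 4*(-10))*(-75) + 106 = (2 - 1*100 + 40)*(-75) + 106 = (2 - 100 + 40)*(-75) + 106 = -58*(-75) + 106 = 4350 + 106 = 4456)
-33783 + S = -33783 + 4456 = -29327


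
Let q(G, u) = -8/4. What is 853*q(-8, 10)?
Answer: -1706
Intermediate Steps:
q(G, u) = -2 (q(G, u) = -8*¼ = -2)
853*q(-8, 10) = 853*(-2) = -1706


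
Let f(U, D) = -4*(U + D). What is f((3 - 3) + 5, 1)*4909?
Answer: -117816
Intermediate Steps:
f(U, D) = -4*D - 4*U (f(U, D) = -4*(D + U) = -4*D - 4*U)
f((3 - 3) + 5, 1)*4909 = (-4*1 - 4*((3 - 3) + 5))*4909 = (-4 - 4*(0 + 5))*4909 = (-4 - 4*5)*4909 = (-4 - 20)*4909 = -24*4909 = -117816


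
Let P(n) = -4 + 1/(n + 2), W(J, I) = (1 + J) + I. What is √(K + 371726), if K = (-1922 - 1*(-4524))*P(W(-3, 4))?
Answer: √1447874/2 ≈ 601.64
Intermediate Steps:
W(J, I) = 1 + I + J
P(n) = -4 + 1/(2 + n)
K = -19515/2 (K = (-1922 - 1*(-4524))*((-7 - 4*(1 + 4 - 3))/(2 + (1 + 4 - 3))) = (-1922 + 4524)*((-7 - 4*2)/(2 + 2)) = 2602*((-7 - 8)/4) = 2602*((¼)*(-15)) = 2602*(-15/4) = -19515/2 ≈ -9757.5)
√(K + 371726) = √(-19515/2 + 371726) = √(723937/2) = √1447874/2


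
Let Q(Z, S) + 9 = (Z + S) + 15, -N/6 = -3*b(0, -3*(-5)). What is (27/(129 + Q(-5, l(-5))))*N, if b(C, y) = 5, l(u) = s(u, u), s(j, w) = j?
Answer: 486/25 ≈ 19.440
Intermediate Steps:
l(u) = u
N = 90 (N = -(-18)*5 = -6*(-15) = 90)
Q(Z, S) = 6 + S + Z (Q(Z, S) = -9 + ((Z + S) + 15) = -9 + ((S + Z) + 15) = -9 + (15 + S + Z) = 6 + S + Z)
(27/(129 + Q(-5, l(-5))))*N = (27/(129 + (6 - 5 - 5)))*90 = (27/(129 - 4))*90 = (27/125)*90 = 486/25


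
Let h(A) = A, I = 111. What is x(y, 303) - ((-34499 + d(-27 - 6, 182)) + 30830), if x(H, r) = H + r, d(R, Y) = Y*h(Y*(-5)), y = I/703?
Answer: 3222251/19 ≈ 1.6959e+5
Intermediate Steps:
y = 3/19 (y = 111/703 = 111*(1/703) = 3/19 ≈ 0.15789)
d(R, Y) = -5*Y² (d(R, Y) = Y*(Y*(-5)) = Y*(-5*Y) = -5*Y²)
x(y, 303) - ((-34499 + d(-27 - 6, 182)) + 30830) = (3/19 + 303) - ((-34499 - 5*182²) + 30830) = 5760/19 - ((-34499 - 5*33124) + 30830) = 5760/19 - ((-34499 - 165620) + 30830) = 5760/19 - (-200119 + 30830) = 5760/19 - 1*(-169289) = 5760/19 + 169289 = 3222251/19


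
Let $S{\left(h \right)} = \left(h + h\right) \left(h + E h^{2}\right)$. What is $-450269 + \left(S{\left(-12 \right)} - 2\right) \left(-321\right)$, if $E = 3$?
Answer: $2786053$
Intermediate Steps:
$S{\left(h \right)} = 2 h \left(h + 3 h^{2}\right)$ ($S{\left(h \right)} = \left(h + h\right) \left(h + 3 h^{2}\right) = 2 h \left(h + 3 h^{2}\right)$)
$-450269 + \left(S{\left(-12 \right)} - 2\right) \left(-321\right) = -450269 + \left(\left(-12\right)^{2} \left(2 + 6 \left(-12\right)\right) - 2\right) \left(-321\right) = -450269 + \left(144 \left(2 - 72\right) - 2\right) \left(-321\right) = -450269 + \left(144 \left(-70\right) - 2\right) \left(-321\right) = -450269 + \left(-10080 - 2\right) \left(-321\right) = -450269 - -3236322 = -450269 + 3236322 = 2786053$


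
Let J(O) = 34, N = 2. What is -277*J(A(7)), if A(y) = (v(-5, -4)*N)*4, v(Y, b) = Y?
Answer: -9418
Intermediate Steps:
A(y) = -40 (A(y) = -5*2*4 = -10*4 = -40)
-277*J(A(7)) = -277*34 = -9418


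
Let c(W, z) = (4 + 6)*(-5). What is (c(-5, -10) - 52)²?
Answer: 10404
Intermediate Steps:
c(W, z) = -50 (c(W, z) = 10*(-5) = -50)
(c(-5, -10) - 52)² = (-50 - 52)² = (-102)² = 10404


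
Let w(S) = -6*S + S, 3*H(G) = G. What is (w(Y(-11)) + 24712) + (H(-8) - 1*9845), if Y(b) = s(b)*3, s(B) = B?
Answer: 45088/3 ≈ 15029.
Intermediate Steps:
H(G) = G/3
Y(b) = 3*b (Y(b) = b*3 = 3*b)
w(S) = -5*S
(w(Y(-11)) + 24712) + (H(-8) - 1*9845) = (-15*(-11) + 24712) + ((1/3)*(-8) - 1*9845) = (-5*(-33) + 24712) + (-8/3 - 9845) = (165 + 24712) - 29543/3 = 24877 - 29543/3 = 45088/3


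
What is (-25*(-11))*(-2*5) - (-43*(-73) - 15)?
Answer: -5874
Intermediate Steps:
(-25*(-11))*(-2*5) - (-43*(-73) - 15) = 275*(-10) - (3139 - 15) = -2750 - 1*3124 = -2750 - 3124 = -5874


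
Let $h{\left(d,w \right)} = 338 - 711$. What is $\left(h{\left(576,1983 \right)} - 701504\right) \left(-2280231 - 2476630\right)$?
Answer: $3338731328097$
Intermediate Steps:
$h{\left(d,w \right)} = -373$ ($h{\left(d,w \right)} = 338 - 711 = -373$)
$\left(h{\left(576,1983 \right)} - 701504\right) \left(-2280231 - 2476630\right) = \left(-373 - 701504\right) \left(-2280231 - 2476630\right) = \left(-701877\right) \left(-4756861\right) = 3338731328097$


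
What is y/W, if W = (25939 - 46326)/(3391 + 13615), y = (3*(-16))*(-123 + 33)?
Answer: -73465920/20387 ≈ -3603.6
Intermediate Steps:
y = 4320 (y = -48*(-90) = 4320)
W = -20387/17006 ≈ -1.1988
y/W = 4320/(-20387/17006) = 4320*(-17006/20387) = -73465920/20387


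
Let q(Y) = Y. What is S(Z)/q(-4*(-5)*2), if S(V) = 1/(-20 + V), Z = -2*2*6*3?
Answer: -1/3680 ≈ -0.00027174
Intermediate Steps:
Z = -72 (Z = -24*3 = -2*36 = -72)
S(Z)/q(-4*(-5)*2) = 1/((-20 - 72)*((-4*(-5)*2))) = 1/((-92)*((20*2))) = -1/92/40 = -1/92*1/40 = -1/3680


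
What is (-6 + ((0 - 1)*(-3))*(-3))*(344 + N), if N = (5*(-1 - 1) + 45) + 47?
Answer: -6390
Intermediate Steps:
N = 82 (N = (5*(-2) + 45) + 47 = (-10 + 45) + 47 = 35 + 47 = 82)
(-6 + ((0 - 1)*(-3))*(-3))*(344 + N) = (-6 + ((0 - 1)*(-3))*(-3))*(344 + 82) = (-6 - 1*(-3)*(-3))*426 = (-6 + 3*(-3))*426 = (-6 - 9)*426 = -15*426 = -6390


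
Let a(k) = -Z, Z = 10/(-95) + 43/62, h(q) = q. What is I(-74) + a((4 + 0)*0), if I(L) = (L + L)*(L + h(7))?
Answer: 11680355/1178 ≈ 9915.4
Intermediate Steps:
I(L) = 2*L*(7 + L) (I(L) = (L + L)*(L + 7) = (2*L)*(7 + L) = 2*L*(7 + L))
Z = 693/1178 (Z = 10*(-1/95) + 43*(1/62) = -2/19 + 43/62 = 693/1178 ≈ 0.58829)
a(k) = -693/1178 (a(k) = -1*693/1178 = -693/1178)
I(-74) + a((4 + 0)*0) = 2*(-74)*(7 - 74) - 693/1178 = 2*(-74)*(-67) - 693/1178 = 9916 - 693/1178 = 11680355/1178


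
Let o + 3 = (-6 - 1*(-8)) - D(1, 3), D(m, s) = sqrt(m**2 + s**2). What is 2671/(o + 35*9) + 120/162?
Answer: 1367581/147879 + 2671*sqrt(10)/98586 ≈ 9.3336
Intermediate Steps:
o = -1 - sqrt(10) (o = -3 + ((-6 - 1*(-8)) - sqrt(1**2 + 3**2)) = -3 + ((-6 + 8) - sqrt(1 + 9)) = -3 + (2 - sqrt(10)) = -1 - sqrt(10) ≈ -4.1623)
2671/(o + 35*9) + 120/162 = 2671/((-1 - sqrt(10)) + 35*9) + 120/162 = 2671/((-1 - sqrt(10)) + 315) + 120*(1/162) = 2671/(314 - sqrt(10)) + 20/27 = 20/27 + 2671/(314 - sqrt(10))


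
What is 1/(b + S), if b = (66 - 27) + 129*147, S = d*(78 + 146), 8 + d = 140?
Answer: 1/48570 ≈ 2.0589e-5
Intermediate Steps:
d = 132 (d = -8 + 140 = 132)
S = 29568 (S = 132*(78 + 146) = 132*224 = 29568)
b = 19002 (b = 39 + 18963 = 19002)
1/(b + S) = 1/(19002 + 29568) = 1/48570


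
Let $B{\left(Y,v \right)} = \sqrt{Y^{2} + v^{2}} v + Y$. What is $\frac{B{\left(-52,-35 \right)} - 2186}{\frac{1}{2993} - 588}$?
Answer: $\frac{6698334}{1759883} + \frac{104755 \sqrt{3929}}{1759883} \approx 7.5372$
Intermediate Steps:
$B{\left(Y,v \right)} = Y + v \sqrt{Y^{2} + v^{2}}$ ($B{\left(Y,v \right)} = v \sqrt{Y^{2} + v^{2}} + Y = Y + v \sqrt{Y^{2} + v^{2}}$)
$\frac{B{\left(-52,-35 \right)} - 2186}{\frac{1}{2993} - 588} = \frac{\left(-52 - 35 \sqrt{\left(-52\right)^{2} + \left(-35\right)^{2}}\right) - 2186}{\frac{1}{2993} - 588} = \frac{\left(-52 - 35 \sqrt{2704 + 1225}\right) - 2186}{\frac{1}{2993} - 588} = \frac{\left(-52 - 35 \sqrt{3929}\right) - 2186}{- \frac{1759883}{2993}} = \left(-2238 - 35 \sqrt{3929}\right) \left(- \frac{2993}{1759883}\right) = \frac{6698334}{1759883} + \frac{104755 \sqrt{3929}}{1759883}$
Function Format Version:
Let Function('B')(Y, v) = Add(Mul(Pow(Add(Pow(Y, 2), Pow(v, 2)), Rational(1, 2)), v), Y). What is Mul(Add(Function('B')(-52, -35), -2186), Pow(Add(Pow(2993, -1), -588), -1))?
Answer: Add(Rational(6698334, 1759883), Mul(Rational(104755, 1759883), Pow(3929, Rational(1, 2)))) ≈ 7.5372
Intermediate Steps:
Function('B')(Y, v) = Add(Y, Mul(v, Pow(Add(Pow(Y, 2), Pow(v, 2)), Rational(1, 2)))) (Function('B')(Y, v) = Add(Mul(v, Pow(Add(Pow(Y, 2), Pow(v, 2)), Rational(1, 2))), Y) = Add(Y, Mul(v, Pow(Add(Pow(Y, 2), Pow(v, 2)), Rational(1, 2)))))
Mul(Add(Function('B')(-52, -35), -2186), Pow(Add(Pow(2993, -1), -588), -1)) = Mul(Add(Add(-52, Mul(-35, Pow(Add(Pow(-52, 2), Pow(-35, 2)), Rational(1, 2)))), -2186), Pow(Add(Pow(2993, -1), -588), -1)) = Mul(Add(Add(-52, Mul(-35, Pow(Add(2704, 1225), Rational(1, 2)))), -2186), Pow(Add(Rational(1, 2993), -588), -1)) = Mul(Add(Add(-52, Mul(-35, Pow(3929, Rational(1, 2)))), -2186), Pow(Rational(-1759883, 2993), -1)) = Mul(Add(-2238, Mul(-35, Pow(3929, Rational(1, 2)))), Rational(-2993, 1759883)) = Add(Rational(6698334, 1759883), Mul(Rational(104755, 1759883), Pow(3929, Rational(1, 2))))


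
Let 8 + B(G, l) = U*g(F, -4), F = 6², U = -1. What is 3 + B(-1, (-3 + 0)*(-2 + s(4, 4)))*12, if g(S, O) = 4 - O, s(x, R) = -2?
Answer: -189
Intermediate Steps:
F = 36
B(G, l) = -16 (B(G, l) = -8 - (4 - 1*(-4)) = -8 - (4 + 4) = -8 - 1*8 = -8 - 8 = -16)
3 + B(-1, (-3 + 0)*(-2 + s(4, 4)))*12 = 3 - 16*12 = 3 - 192 = -189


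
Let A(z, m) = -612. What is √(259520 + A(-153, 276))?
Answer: 26*√383 ≈ 508.83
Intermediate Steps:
√(259520 + A(-153, 276)) = √(259520 - 612) = √258908 = 26*√383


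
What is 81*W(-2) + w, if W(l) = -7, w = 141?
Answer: -426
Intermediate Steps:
81*W(-2) + w = 81*(-7) + 141 = -567 + 141 = -426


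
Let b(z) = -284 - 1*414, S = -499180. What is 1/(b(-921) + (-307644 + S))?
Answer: -1/807522 ≈ -1.2384e-6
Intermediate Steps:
b(z) = -698 (b(z) = -284 - 414 = -698)
1/(b(-921) + (-307644 + S)) = 1/(-698 + (-307644 - 499180)) = 1/(-698 - 806824) = 1/(-807522) = -1/807522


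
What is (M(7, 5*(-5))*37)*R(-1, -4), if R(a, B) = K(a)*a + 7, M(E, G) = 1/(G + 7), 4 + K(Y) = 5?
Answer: -37/3 ≈ -12.333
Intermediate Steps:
K(Y) = 1 (K(Y) = -4 + 5 = 1)
M(E, G) = 1/(7 + G)
R(a, B) = 7 + a (R(a, B) = 1*a + 7 = a + 7 = 7 + a)
(M(7, 5*(-5))*37)*R(-1, -4) = (37/(7 + 5*(-5)))*(7 - 1) = (37/(7 - 25))*6 = (37/(-18))*6 = -1/18*37*6 = -37/18*6 = -37/3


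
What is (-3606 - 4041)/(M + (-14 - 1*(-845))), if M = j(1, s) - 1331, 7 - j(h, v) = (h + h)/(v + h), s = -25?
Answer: 91764/5915 ≈ 15.514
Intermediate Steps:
j(h, v) = 7 - 2*h/(h + v) (j(h, v) = 7 - (h + h)/(v + h) = 7 - 2*h/(h + v))
M = -15887/12 (M = (5*1 + 7*(-25))/(1 - 25) - 1331 = (5 - 175)/(-24) - 1331 = -1/24*(-170) - 1331 = 85/12 - 1331 = -15887/12 ≈ -1323.9)
(-3606 - 4041)/(M + (-14 - 1*(-845))) = (-3606 - 4041)/(-15887/12 + (-14 - 1*(-845))) = -7647/(-15887/12 + (-14 + 845)) = -7647/(-15887/12 + 831) = -7647/(-5915/12) = -7647*(-12/5915) = 91764/5915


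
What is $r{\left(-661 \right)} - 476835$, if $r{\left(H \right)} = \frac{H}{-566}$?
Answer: $- \frac{269887949}{566} \approx -4.7683 \cdot 10^{5}$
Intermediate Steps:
$r{\left(H \right)} = - \frac{H}{566}$ ($r{\left(H \right)} = H \left(- \frac{1}{566}\right) = - \frac{H}{566}$)
$r{\left(-661 \right)} - 476835 = \left(- \frac{1}{566}\right) \left(-661\right) - 476835 = \frac{661}{566} - 476835 = - \frac{269887949}{566}$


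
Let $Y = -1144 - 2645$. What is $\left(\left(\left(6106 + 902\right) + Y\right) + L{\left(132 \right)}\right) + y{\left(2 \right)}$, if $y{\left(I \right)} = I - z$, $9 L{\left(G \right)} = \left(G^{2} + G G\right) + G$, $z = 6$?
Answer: $\frac{21305}{3} \approx 7101.7$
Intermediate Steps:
$Y = -3789$ ($Y = -1144 - 2645 = -3789$)
$L{\left(G \right)} = \frac{G}{9} + \frac{2 G^{2}}{9}$ ($L{\left(G \right)} = \frac{\left(G^{2} + G G\right) + G}{9} = \frac{\left(G^{2} + G^{2}\right) + G}{9} = \frac{2 G^{2} + G}{9} = \frac{G + 2 G^{2}}{9} = \frac{G}{9} + \frac{2 G^{2}}{9}$)
$y{\left(I \right)} = -6 + I$ ($y{\left(I \right)} = I - 6 = -6 + I$)
$\left(\left(\left(6106 + 902\right) + Y\right) + L{\left(132 \right)}\right) + y{\left(2 \right)} = \left(\left(\left(6106 + 902\right) - 3789\right) + \frac{1}{9} \cdot 132 \left(1 + 2 \cdot 132\right)\right) + \left(-6 + 2\right) = \left(\left(7008 - 3789\right) + \frac{1}{9} \cdot 132 \left(1 + 264\right)\right) - 4 = \left(3219 + \frac{1}{9} \cdot 132 \cdot 265\right) - 4 = \left(3219 + \frac{11660}{3}\right) - 4 = \frac{21317}{3} - 4 = \frac{21305}{3}$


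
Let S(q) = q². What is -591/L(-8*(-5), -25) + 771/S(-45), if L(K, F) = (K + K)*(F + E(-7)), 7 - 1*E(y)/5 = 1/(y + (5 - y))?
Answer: -4753/10800 ≈ -0.44009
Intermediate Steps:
E(y) = 34 (E(y) = 35 - 5/(y + (5 - y)) = 35 - 5/5 = 35 - 5*⅕ = 35 - 1 = 34)
L(K, F) = 2*K*(34 + F) (L(K, F) = (K + K)*(F + 34) = (2*K)*(34 + F) = 2*K*(34 + F))
-591/L(-8*(-5), -25) + 771/S(-45) = -591*1/(80*(34 - 25)) + 771/((-45)²) = -591/(2*40*9) + 771/2025 = -591/720 + 771*(1/2025) = -591*1/720 + 257/675 = -197/240 + 257/675 = -4753/10800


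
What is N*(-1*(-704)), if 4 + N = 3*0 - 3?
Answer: -4928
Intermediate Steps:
N = -7 (N = -4 + (3*0 - 3) = -4 + (0 - 3) = -4 - 3 = -7)
N*(-1*(-704)) = -(-7)*(-704) = -7*704 = -4928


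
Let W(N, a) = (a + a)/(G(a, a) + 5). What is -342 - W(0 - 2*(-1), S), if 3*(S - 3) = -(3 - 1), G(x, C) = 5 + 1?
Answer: -11300/33 ≈ -342.42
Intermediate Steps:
G(x, C) = 6
S = 7/3 (S = 3 + (-(3 - 1))/3 = 3 + (-1*2)/3 = 3 + (⅓)*(-2) = 3 - ⅔ = 7/3 ≈ 2.3333)
W(N, a) = 2*a/11 (W(N, a) = (a + a)/(6 + 5) = (2*a)/11 = (2*a)*(1/11) = 2*a/11)
-342 - W(0 - 2*(-1), S) = -342 - 2*7/(11*3) = -342 - 1*14/33 = -342 - 14/33 = -11300/33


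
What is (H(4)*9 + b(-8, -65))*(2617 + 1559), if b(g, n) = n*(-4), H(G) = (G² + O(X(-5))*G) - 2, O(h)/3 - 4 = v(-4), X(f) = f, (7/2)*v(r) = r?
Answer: 20303712/7 ≈ 2.9005e+6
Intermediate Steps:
v(r) = 2*r/7
O(h) = 60/7 (O(h) = 12 + 3*((2/7)*(-4)) = 12 + 3*(-8/7) = 12 - 24/7 = 60/7)
H(G) = -2 + G² + 60*G/7 (H(G) = (G² + 60*G/7) - 2 = -2 + G² + 60*G/7)
b(g, n) = -4*n
(H(4)*9 + b(-8, -65))*(2617 + 1559) = ((-2 + 4² + (60/7)*4)*9 - 4*(-65))*(2617 + 1559) = ((-2 + 16 + 240/7)*9 + 260)*4176 = ((338/7)*9 + 260)*4176 = (3042/7 + 260)*4176 = (4862/7)*4176 = 20303712/7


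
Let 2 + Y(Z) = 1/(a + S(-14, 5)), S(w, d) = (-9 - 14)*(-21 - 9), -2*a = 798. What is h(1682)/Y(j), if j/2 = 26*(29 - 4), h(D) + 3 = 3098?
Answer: -900645/581 ≈ -1550.2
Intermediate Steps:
h(D) = 3095 (h(D) = -3 + 3098 = 3095)
a = -399 (a = -½*798 = -399)
S(w, d) = 690 (S(w, d) = -23*(-30) = 690)
j = 1300 (j = 2*(26*(29 - 4)) = 2*(26*25) = 2*650 = 1300)
Y(Z) = -581/291 (Y(Z) = -2 + 1/(-399 + 690) = -2 + 1/291 = -581/291)
h(1682)/Y(j) = 3095/(-581/291) = 3095*(-291/581) = -900645/581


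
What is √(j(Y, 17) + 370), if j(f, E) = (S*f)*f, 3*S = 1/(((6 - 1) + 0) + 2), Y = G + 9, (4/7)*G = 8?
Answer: √174279/21 ≈ 19.879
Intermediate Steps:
G = 14 (G = (7/4)*8 = 14)
Y = 23 (Y = 14 + 9 = 23)
S = 1/21 (S = 1/(3*(((6 - 1) + 0) + 2)) = 1/(3*((5 + 0) + 2)) = 1/(3*(5 + 2)) = (⅓)/7 = (⅓)*(⅐) = 1/21 ≈ 0.047619)
j(f, E) = f²/21 (j(f, E) = (f/21)*f = f²/21)
√(j(Y, 17) + 370) = √((1/21)*23² + 370) = √((1/21)*529 + 370) = √(529/21 + 370) = √(8299/21) = √174279/21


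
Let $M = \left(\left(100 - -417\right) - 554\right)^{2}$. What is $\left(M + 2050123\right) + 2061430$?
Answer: $4112922$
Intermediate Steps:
$M = 1369$ ($M = \left(\left(100 + 417\right) - 554\right)^{2} = \left(517 - 554\right)^{2} = \left(-37\right)^{2} = 1369$)
$\left(M + 2050123\right) + 2061430 = \left(1369 + 2050123\right) + 2061430 = 2051492 + 2061430 = 4112922$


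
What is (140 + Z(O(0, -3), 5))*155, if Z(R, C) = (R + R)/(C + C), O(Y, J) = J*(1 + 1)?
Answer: 21514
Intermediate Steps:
O(Y, J) = 2*J (O(Y, J) = J*2 = 2*J)
Z(R, C) = R/C (Z(R, C) = (2*R)/((2*C)) = (2*R)*(1/(2*C)) = R/C)
(140 + Z(O(0, -3), 5))*155 = (140 + (2*(-3))/5)*155 = (140 - 6*⅕)*155 = (140 - 6/5)*155 = (694/5)*155 = 21514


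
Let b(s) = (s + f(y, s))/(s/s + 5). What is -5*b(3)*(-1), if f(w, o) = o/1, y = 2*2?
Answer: 5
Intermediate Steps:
y = 4
f(w, o) = o (f(w, o) = o*1 = o)
b(s) = s/3 (b(s) = (s + s)/(s/s + 5) = (2*s)/(1 + 5) = (2*s)/6 = (2*s)*(⅙) = s/3)
-5*b(3)*(-1) = -5*3/3*(-1) = -5*1*(-1) = -5*(-1) = 5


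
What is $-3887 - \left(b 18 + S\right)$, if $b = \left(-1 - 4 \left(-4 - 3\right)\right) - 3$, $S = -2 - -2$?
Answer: $-4319$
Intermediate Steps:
$S = 0$ ($S = -2 + 2 = 0$)
$b = 24$ ($b = \left(-1 - 4 \left(-7\right)\right) - 3 = \left(-1 - -28\right) - 3 = \left(-1 + 28\right) - 3 = 27 - 3 = 24$)
$-3887 - \left(b 18 + S\right) = -3887 - \left(24 \cdot 18 + 0\right) = -3887 - \left(432 + 0\right) = -3887 - 432 = -4319$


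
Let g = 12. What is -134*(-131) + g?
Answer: 17566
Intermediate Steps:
-134*(-131) + g = -134*(-131) + 12 = 17554 + 12 = 17566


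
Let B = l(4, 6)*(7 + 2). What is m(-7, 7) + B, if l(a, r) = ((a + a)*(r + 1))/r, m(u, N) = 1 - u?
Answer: 92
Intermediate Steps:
l(a, r) = 2*a*(1 + r)/r (l(a, r) = ((2*a)*(1 + r))/r = (2*a*(1 + r))/r = 2*a*(1 + r)/r)
B = 84 (B = (2*4*(1 + 6)/6)*(7 + 2) = (2*4*(⅙)*7)*9 = (28/3)*9 = 84)
m(-7, 7) + B = (1 - 1*(-7)) + 84 = (1 + 7) + 84 = 8 + 84 = 92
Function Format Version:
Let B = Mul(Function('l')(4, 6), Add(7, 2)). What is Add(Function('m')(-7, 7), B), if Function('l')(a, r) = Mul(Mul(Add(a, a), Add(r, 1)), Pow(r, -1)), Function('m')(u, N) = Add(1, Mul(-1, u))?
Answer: 92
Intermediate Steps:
Function('l')(a, r) = Mul(2, a, Pow(r, -1), Add(1, r)) (Function('l')(a, r) = Mul(Mul(Mul(2, a), Add(1, r)), Pow(r, -1)) = Mul(Mul(2, a, Add(1, r)), Pow(r, -1)) = Mul(2, a, Pow(r, -1), Add(1, r)))
B = 84 (B = Mul(Mul(2, 4, Pow(6, -1), Add(1, 6)), Add(7, 2)) = Mul(Mul(2, 4, Rational(1, 6), 7), 9) = Mul(Rational(28, 3), 9) = 84)
Add(Function('m')(-7, 7), B) = Add(Add(1, Mul(-1, -7)), 84) = Add(Add(1, 7), 84) = Add(8, 84) = 92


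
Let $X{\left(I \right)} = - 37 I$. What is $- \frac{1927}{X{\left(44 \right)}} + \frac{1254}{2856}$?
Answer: $\frac{78594}{48433} \approx 1.6227$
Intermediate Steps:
$- \frac{1927}{X{\left(44 \right)}} + \frac{1254}{2856} = - \frac{1927}{\left(-37\right) 44} + \frac{1254}{2856} = - \frac{1927}{-1628} + 1254 \cdot \frac{1}{2856} = \left(-1927\right) \left(- \frac{1}{1628}\right) + \frac{209}{476} = \frac{1927}{1628} + \frac{209}{476} = \frac{78594}{48433}$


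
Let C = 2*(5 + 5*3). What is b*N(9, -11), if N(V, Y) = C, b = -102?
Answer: -4080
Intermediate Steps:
C = 40 (C = 2*(5 + 15) = 2*20 = 40)
N(V, Y) = 40
b*N(9, -11) = -102*40 = -4080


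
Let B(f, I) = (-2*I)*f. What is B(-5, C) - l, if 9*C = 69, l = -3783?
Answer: 11579/3 ≈ 3859.7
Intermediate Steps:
C = 23/3 (C = (⅑)*69 = 23/3 ≈ 7.6667)
B(f, I) = -2*I*f
B(-5, C) - l = -2*23/3*(-5) - 1*(-3783) = 230/3 + 3783 = 11579/3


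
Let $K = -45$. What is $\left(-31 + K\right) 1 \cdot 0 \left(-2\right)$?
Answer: $0$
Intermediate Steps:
$\left(-31 + K\right) 1 \cdot 0 \left(-2\right) = \left(-31 - 45\right) 1 \cdot 0 \left(-2\right) = - 76 \cdot 0 \left(-2\right) = \left(-76\right) 0 = 0$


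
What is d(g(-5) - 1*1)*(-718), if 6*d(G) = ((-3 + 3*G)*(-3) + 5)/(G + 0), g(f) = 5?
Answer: 3949/6 ≈ 658.17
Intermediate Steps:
d(G) = (14 - 9*G)/(6*G) (d(G) = (((-3 + 3*G)*(-3) + 5)/(G + 0))/6 = (((9 - 9*G) + 5)/G)/6 = ((14 - 9*G)/G)/6 = (14 - 9*G)/(6*G))
d(g(-5) - 1*1)*(-718) = ((14 - 9*(5 - 1*1))/(6*(5 - 1*1)))*(-718) = ((14 - 9*(5 - 1))/(6*(5 - 1)))*(-718) = ((1/6)*(14 - 9*4)/4)*(-718) = ((1/6)*(1/4)*(14 - 36))*(-718) = ((1/6)*(1/4)*(-22))*(-718) = -11/12*(-718) = 3949/6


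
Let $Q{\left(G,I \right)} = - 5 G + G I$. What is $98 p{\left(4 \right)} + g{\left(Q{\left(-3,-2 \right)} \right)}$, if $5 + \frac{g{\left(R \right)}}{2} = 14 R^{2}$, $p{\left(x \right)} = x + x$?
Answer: $13122$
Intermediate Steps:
$p{\left(x \right)} = 2 x$
$g{\left(R \right)} = -10 + 28 R^{2}$ ($g{\left(R \right)} = -10 + 2 \cdot 14 R^{2} = -10 + 28 R^{2}$)
$98 p{\left(4 \right)} + g{\left(Q{\left(-3,-2 \right)} \right)} = 98 \cdot 2 \cdot 4 - \left(10 - 28 \left(- 3 \left(-5 - 2\right)\right)^{2}\right) = 98 \cdot 8 - \left(10 - 28 \left(\left(-3\right) \left(-7\right)\right)^{2}\right) = 784 - \left(10 - 28 \cdot 21^{2}\right) = 784 + \left(-10 + 28 \cdot 441\right) = 784 + \left(-10 + 12348\right) = 784 + 12338 = 13122$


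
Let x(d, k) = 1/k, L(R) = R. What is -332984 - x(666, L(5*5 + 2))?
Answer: -8990569/27 ≈ -3.3298e+5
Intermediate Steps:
-332984 - x(666, L(5*5 + 2)) = -332984 - 1/(5*5 + 2) = -332984 - 1/(25 + 2) = -332984 - 1/27 = -8990569/27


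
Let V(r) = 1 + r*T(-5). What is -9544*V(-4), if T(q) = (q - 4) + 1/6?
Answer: -1040296/3 ≈ -3.4677e+5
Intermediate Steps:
T(q) = -23/6 + q (T(q) = (-4 + q) + 1/6 = -23/6 + q)
V(r) = 1 - 53*r/6 (V(r) = 1 + r*(-23/6 - 5) = 1 + r*(-53/6) = 1 - 53*r/6)
-9544*V(-4) = -9544*(1 - 53/6*(-4)) = -9544*(1 + 106/3) = -9544*109/3 = -1040296/3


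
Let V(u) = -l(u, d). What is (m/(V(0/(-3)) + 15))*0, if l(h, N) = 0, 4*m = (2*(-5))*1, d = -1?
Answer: 0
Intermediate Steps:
m = -5/2 (m = ((2*(-5))*1)/4 = (-10*1)/4 = (¼)*(-10) = -5/2 ≈ -2.5000)
V(u) = 0 (V(u) = -1*0 = 0)
(m/(V(0/(-3)) + 15))*0 = -5/(2*(0 + 15))*0 = -5/2/15*0 = -5/2*1/15*0 = -⅙*0 = 0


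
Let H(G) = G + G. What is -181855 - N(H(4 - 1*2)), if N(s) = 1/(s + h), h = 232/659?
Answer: -521560799/2868 ≈ -1.8186e+5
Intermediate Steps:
H(G) = 2*G
h = 232/659 (h = 232*(1/659) = 232/659 ≈ 0.35205)
N(s) = 1/(232/659 + s) (N(s) = 1/(s + 232/659) = 1/(232/659 + s))
-181855 - N(H(4 - 1*2)) = -181855 - 659/(232 + 659*(2*(4 - 1*2))) = -181855 - 659/(232 + 659*(2*(4 - 2))) = -181855 - 659/(232 + 659*(2*2)) = -181855 - 659/(232 + 659*4) = -181855 - 659/(232 + 2636) = -181855 - 659/2868 = -521560799/2868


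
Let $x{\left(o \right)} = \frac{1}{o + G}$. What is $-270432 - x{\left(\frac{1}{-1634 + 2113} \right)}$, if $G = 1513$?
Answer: $- \frac{195989642975}{724728} \approx -2.7043 \cdot 10^{5}$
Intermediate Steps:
$x{\left(o \right)} = \frac{1}{1513 + o}$ ($x{\left(o \right)} = \frac{1}{o + 1513} = \frac{1}{1513 + o}$)
$-270432 - x{\left(\frac{1}{-1634 + 2113} \right)} = -270432 - \frac{1}{1513 + \frac{1}{-1634 + 2113}} = -270432 - \frac{1}{1513 + \frac{1}{479}} = -270432 - \frac{1}{\frac{724728}{479}} = -270432 - \frac{479}{724728} = - \frac{195989642975}{724728}$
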